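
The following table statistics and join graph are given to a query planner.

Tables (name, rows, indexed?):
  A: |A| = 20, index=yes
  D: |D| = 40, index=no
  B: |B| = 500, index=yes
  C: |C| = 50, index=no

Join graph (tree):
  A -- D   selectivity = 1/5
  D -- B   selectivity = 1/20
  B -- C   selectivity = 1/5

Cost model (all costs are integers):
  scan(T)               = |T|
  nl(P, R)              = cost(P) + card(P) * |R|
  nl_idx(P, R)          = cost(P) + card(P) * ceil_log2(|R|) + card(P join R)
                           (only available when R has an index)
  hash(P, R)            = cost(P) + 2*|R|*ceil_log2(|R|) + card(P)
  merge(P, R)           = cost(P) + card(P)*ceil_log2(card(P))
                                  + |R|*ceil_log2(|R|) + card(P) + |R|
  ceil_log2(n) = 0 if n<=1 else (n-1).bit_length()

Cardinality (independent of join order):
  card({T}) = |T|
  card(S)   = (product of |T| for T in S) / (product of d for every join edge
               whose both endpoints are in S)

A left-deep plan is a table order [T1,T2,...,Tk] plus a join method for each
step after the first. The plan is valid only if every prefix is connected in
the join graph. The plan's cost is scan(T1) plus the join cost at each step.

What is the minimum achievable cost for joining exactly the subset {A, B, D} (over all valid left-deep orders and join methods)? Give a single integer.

2600

Selinger DP over subsets of {A,B,D}:
  {A}: scan cost=20, card=20
  {D}: scan cost=40, card=40
  {B}: scan cost=500, card=500
  {AD}: card=160; try (A,hash)→280, (A,nl_idx)→400, (D,merge)→420, (A,merge)→440, (D,hash)→520, (D,nl)→820 …(+1); best=280 via (A,hash)
  {BD}: card=1000; try (B,nl_idx)→1400, (D,hash)→1480, (B,merge)→5320, (D,merge)→5780, (B,hash)→9080, (B,nl)→20040 …(+1); best=1400 via (B,nl_idx)
  {ABD}: card=4000; try (A,hash)→2600, (B,nl_idx)→5720, (B,merge)→6720, (B,hash)→9440, (A,nl_idx)→10400, (A,merge)→12520 …(+2); best=2600 via (A,hash)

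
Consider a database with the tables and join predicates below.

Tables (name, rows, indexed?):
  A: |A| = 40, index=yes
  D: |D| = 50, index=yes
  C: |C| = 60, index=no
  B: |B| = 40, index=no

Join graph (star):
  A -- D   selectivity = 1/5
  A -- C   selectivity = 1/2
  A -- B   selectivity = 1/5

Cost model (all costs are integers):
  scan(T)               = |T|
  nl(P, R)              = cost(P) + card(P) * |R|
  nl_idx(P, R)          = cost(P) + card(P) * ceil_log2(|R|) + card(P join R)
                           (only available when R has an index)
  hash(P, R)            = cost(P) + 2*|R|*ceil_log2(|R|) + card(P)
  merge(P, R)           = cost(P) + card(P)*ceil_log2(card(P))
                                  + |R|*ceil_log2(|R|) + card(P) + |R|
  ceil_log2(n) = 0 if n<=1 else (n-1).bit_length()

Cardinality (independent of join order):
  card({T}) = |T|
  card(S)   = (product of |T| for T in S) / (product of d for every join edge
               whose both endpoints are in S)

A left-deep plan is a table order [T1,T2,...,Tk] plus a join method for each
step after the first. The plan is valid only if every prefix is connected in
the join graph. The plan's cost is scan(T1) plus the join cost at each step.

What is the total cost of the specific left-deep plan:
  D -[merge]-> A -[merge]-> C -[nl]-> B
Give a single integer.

step 1: scan D: cost=50, card=50
step 2: join A via merge
    card(P join A) = 50*40/(5) = 400
    cost = 50 + 50*6 + 40*6 + 50 + 40 = 680
step 3: join C via merge
    card(P join C) = 400*60/(2) = 12000
    cost = 680 + 400*9 + 60*6 + 400 + 60 = 5100
step 4: join B via nl
    card(P join B) = 12000*40/(5) = 96000
    cost = 5100 + 12000*40 = 485100

485100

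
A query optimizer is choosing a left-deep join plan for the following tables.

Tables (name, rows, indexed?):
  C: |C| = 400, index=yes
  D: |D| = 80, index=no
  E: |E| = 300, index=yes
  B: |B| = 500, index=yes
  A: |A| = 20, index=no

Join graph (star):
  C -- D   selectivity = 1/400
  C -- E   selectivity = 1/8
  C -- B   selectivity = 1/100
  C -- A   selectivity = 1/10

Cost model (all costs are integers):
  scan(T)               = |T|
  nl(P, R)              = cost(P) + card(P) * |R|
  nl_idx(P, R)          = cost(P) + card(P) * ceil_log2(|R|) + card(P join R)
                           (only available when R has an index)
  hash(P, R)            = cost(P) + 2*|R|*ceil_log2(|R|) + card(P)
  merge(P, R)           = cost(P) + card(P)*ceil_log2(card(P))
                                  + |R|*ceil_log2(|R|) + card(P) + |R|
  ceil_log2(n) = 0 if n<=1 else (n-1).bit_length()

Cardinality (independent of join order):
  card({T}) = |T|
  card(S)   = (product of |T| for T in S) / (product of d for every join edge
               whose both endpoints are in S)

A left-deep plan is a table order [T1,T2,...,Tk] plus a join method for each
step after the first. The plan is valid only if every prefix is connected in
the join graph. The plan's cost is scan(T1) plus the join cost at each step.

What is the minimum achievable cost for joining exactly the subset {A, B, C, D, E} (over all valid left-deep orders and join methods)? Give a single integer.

Selinger DP over subsets of {A,B,C,D,E}:
  {C}: scan cost=400, card=400
  {D}: scan cost=80, card=80
  {E}: scan cost=300, card=300
  {B}: scan cost=500, card=500
  {A}: scan cost=20, card=20
  {CD}: card=80; try (C,nl_idx)→880, (D,hash)→1920, (C,merge)→4720, (D,merge)→5040, (C,hash)→7360, (C,nl)→32080 …(+1); best=880 via (C,nl_idx)
  {CE}: card=15000; try (E,hash)→6200, (C,merge)→7300, (E,merge)→7400, (C,hash)→7800, (C,nl_idx)→18000, (E,nl_idx)→19000 …(+2); best=6200 via (E,hash)
  {BC}: card=2000; try (B,nl_idx)→6000, (C,nl_idx)→7000, (C,hash)→8200, (B,merge)→9400, (C,merge)→9500, (B,hash)→9800 …(+2); best=6000 via (B,nl_idx)
  {AC}: card=800; try (C,nl_idx)→1000, (A,hash)→1000, (C,merge)→4140, (A,merge)→4520, (C,hash)→7240, (C,nl)→8020 …(+1); best=1000 via (C,nl_idx)
  {CDE}: card=3000; try (E,merge)→4520, (E,nl_idx)→4600, (E,hash)→6360, (D,hash)→22320, (E,nl)→24880, (D,merge)→231840 …(+1); best=4520 via (E,merge)
  {BCD}: card=400; try (B,nl_idx)→2000, (B,merge)→6520, (D,hash)→9120, (B,hash)→9960, (D,merge)→30640, (B,nl)→40880 …(+1); best=2000 via (B,nl_idx)
  {ACD}: card=160; try (A,hash)→1160, (A,merge)→1640, (A,nl)→2480, (D,hash)→2920, (D,merge)→10440, (D,nl)→65000; best=1160 via (A,hash)
  {BCE}: card=75000; try (E,hash)→13400, (B,hash)→30200, (E,merge)→33000, (E,nl_idx)→99000, (B,nl_idx)→216200, (B,merge)→236200 …(+2); best=13400 via (E,hash)
  {ACE}: card=30000; try (E,hash)→7200, (E,merge)→12800, (A,hash)→21400, (E,nl_idx)→38200, (A,merge)→231320, (E,nl)→241000 …(+1); best=7200 via (E,hash)
  {ABC}: card=4000; try (A,hash)→8200, (B,hash)→10800, (B,nl_idx)→12200, (B,merge)→14800, (A,merge)→30120, (A,nl)→46000 …(+1); best=8200 via (A,hash)
  {BCDE}: card=15000; try (E,hash)→7800, (E,merge)→9000, (B,hash)→16520, (E,nl_idx)→20600, (B,nl_idx)→46520, (B,merge)→48520 …(+5); best=7800 via (E,hash)
  {ACDE}: card=6000; try (E,merge)→5600, (E,hash)→6720, (A,hash)→7720, (E,nl_idx)→8600, (D,hash)→38320, (A,merge)→43640 …(+4); best=5600 via (E,merge)
  {ABCD}: card=800; try (A,hash)→2600, (B,nl_idx)→3400, (A,merge)→6120, (B,merge)→7600, (A,nl)→10000, (B,hash)→10320 …(+4); best=2600 via (A,hash)
  {ABCE}: card=150000; try (E,hash)→17600, (B,hash)→46200, (E,merge)→63200, (A,hash)→88600, (E,nl_idx)→194200, (B,nl_idx)→427200 …(+5); best=17600 via (E,hash)
  {ABCDE}: card=30000; try (E,hash)→8800, (E,merge)→14400, (B,hash)→20600, (A,hash)→23000, (E,nl_idx)→39800, (B,nl_idx)→89600 …(+8); best=8800 via (E,hash)

8800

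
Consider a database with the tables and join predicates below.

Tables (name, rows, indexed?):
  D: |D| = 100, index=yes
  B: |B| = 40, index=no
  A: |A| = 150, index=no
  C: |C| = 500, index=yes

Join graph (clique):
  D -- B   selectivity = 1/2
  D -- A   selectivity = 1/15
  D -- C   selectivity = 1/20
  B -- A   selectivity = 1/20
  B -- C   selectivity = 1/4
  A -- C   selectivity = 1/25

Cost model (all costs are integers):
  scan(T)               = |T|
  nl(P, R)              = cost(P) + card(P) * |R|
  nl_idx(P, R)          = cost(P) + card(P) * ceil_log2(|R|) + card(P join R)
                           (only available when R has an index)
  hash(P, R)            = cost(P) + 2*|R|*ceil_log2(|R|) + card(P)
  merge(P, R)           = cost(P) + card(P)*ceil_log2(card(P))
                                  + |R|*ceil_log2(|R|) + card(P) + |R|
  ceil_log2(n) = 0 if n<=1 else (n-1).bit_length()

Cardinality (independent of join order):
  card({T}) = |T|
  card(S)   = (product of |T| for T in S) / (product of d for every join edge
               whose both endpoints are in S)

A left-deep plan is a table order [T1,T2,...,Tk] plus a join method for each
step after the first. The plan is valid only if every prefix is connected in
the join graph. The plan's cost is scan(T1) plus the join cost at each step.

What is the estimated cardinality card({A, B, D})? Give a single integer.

Tables in S: A(150), B(40), D(100)
Edges inside S: D-B(d=2), D-A(d=15), B-A(d=20)
numerator = 150 * 40 * 100 = 600000
denominator = 2 * 15 * 20 = 600
card(S) = 600000 / 600 = 1000

1000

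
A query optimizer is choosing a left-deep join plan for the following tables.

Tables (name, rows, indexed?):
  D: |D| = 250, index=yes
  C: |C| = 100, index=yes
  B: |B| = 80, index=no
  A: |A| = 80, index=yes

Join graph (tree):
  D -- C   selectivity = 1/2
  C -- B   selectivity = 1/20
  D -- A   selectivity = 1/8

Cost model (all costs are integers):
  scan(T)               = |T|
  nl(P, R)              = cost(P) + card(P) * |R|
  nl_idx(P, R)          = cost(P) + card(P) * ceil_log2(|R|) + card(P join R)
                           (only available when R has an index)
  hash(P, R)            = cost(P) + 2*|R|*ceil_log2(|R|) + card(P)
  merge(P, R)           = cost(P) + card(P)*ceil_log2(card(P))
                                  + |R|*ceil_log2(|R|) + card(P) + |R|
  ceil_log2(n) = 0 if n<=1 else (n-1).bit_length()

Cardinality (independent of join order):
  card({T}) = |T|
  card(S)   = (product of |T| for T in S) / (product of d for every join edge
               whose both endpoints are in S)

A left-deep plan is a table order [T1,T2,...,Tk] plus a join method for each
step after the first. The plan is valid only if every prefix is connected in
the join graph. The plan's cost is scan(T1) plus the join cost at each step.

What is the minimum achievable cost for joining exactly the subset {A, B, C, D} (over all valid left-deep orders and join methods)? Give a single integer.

Selinger DP over subsets of {A,B,C,D}:
  {D}: scan cost=250, card=250
  {C}: scan cost=100, card=100
  {B}: scan cost=80, card=80
  {A}: scan cost=80, card=80
  {CD}: card=12500; try (C,hash)→1900, (D,merge)→3150, (C,merge)→3300, (D,hash)→4200, (D,nl_idx)→13400, (C,nl_idx)→14500 …(+2); best=1900 via (C,hash)
  {AD}: card=2500; try (A,hash)→1620, (D,merge)→2970, (A,merge)→3140, (D,nl_idx)→3220, (D,hash)→4160, (A,nl_idx)→4500 …(+2); best=1620 via (A,hash)
  {BC}: card=400; try (C,nl_idx)→1040, (B,hash)→1320, (C,merge)→1520, (B,merge)→1540, (C,hash)→1560, (C,nl)→8080 …(+1); best=1040 via (C,nl_idx)
  {BCD}: card=50000; try (D,hash)→5440, (D,merge)→7290, (B,hash)→15520, (D,nl_idx)→54240, (D,nl)→101040, (B,merge)→190040 …(+1); best=5440 via (D,hash)
  {ACD}: card=125000; try (C,hash)→5520, (A,hash)→15520, (C,merge)→34920, (C,nl_idx)→144120, (A,merge)→190040, (A,nl_idx)→214400 …(+2); best=5520 via (C,hash)
  {ABCD}: card=500000; try (A,hash)→56560, (B,hash)→131640, (A,nl_idx)→855440, (A,merge)→856080, (B,merge)→2256160, (A,nl)→4005440 …(+1); best=56560 via (A,hash)

56560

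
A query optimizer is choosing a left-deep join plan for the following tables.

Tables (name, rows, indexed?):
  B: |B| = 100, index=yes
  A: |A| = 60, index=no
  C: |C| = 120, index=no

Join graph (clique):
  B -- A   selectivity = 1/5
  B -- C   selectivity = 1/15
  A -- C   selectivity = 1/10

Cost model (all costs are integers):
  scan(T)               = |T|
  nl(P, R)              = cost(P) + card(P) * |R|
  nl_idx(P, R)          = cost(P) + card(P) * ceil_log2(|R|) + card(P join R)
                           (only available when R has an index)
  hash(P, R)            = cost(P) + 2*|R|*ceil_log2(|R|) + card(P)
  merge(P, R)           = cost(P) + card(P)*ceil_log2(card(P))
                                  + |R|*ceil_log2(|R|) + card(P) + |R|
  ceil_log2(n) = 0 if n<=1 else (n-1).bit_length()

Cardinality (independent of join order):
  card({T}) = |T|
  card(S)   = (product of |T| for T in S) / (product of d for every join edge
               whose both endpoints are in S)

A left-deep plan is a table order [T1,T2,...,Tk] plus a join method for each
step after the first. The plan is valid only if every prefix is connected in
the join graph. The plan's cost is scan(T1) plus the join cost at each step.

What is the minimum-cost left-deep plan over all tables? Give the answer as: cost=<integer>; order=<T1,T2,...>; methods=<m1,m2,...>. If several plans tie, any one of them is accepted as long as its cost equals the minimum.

cost=3080; order=C,A,B; methods=hash,hash

Selinger DP (subsets sized 1..n):
  {B}: scan cost=100, card=100
  {A}: scan cost=60, card=60
  {C}: scan cost=120, card=120
  {AB}: card=1200; try (A,hash)→920, (B,merge)→1280, (A,merge)→1320, (B,hash)→1520, (B,nl_idx)→1680, (B,nl)→6060 …(+1); best=920 via (A,hash)
  {BC}: card=800; try (B,hash)→1640, (B,nl_idx)→1760, (C,merge)→1860, (C,hash)→1880, (B,merge)→1880, (C,nl)→12100 …(+1); best=1640 via (B,hash)
  {AC}: card=720; try (A,hash)→960, (C,merge)→1440, (A,merge)→1500, (C,hash)→1800, (C,nl)→7260, (A,nl)→7320; best=960 via (A,hash)
  {ABC}: card=960; try (B,hash)→3080, (A,hash)→3160, (C,hash)→3800, (B,nl_idx)→6960, (B,merge)→9680, (A,merge)→10860 …(+4); best=3080 via (B,hash)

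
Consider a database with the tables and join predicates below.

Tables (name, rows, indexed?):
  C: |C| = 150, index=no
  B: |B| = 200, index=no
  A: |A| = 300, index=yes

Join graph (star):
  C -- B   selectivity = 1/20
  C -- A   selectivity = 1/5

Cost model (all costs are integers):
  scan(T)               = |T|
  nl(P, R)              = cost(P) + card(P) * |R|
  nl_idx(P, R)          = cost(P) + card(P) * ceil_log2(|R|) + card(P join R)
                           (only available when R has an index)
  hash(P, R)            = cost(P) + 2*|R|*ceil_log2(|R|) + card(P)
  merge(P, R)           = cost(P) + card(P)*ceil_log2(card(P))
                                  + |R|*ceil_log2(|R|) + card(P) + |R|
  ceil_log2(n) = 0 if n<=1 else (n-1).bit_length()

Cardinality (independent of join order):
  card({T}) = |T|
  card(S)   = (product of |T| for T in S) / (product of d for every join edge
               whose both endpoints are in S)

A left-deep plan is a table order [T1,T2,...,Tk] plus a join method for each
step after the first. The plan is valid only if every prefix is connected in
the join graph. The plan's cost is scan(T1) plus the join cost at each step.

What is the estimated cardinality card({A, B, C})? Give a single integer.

90000

Tables in S: A(300), B(200), C(150)
Edges inside S: C-B(d=20), C-A(d=5)
numerator = 300 * 200 * 150 = 9000000
denominator = 20 * 5 = 100
card(S) = 9000000 / 100 = 90000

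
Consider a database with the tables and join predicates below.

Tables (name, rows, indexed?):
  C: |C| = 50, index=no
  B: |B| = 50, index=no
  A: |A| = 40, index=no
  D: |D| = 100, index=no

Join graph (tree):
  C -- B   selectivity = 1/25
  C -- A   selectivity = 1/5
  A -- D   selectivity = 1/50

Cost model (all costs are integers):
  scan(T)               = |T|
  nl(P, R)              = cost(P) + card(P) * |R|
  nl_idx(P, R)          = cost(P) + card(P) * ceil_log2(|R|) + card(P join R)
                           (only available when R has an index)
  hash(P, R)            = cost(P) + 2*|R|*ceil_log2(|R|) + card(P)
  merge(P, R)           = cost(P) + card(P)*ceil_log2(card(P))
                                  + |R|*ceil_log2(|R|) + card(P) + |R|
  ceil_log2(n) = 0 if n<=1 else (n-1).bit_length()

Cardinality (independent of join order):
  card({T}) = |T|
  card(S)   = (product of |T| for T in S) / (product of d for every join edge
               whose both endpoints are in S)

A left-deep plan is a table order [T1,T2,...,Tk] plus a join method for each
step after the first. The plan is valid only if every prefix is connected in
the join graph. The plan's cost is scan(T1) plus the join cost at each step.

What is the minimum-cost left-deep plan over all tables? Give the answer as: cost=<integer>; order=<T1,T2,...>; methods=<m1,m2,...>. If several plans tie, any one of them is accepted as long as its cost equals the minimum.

Selinger DP (subsets sized 1..n):
  {C}: scan cost=50, card=50
  {B}: scan cost=50, card=50
  {A}: scan cost=40, card=40
  {D}: scan cost=100, card=100
  {BC}: card=100; try (C,hash)→700, (B,hash)→700, (C,merge)→750, (B,merge)→750, (C,nl)→2550, (B,nl)→2550; best=700 via (C,hash)
  {AC}: card=400; try (A,hash)→580, (C,merge)→670, (C,hash)→680, (A,merge)→680, (C,nl)→2040, (A,nl)→2050; best=580 via (A,hash)
  {AD}: card=80; try (A,hash)→680, (D,merge)→1120, (A,merge)→1180, (D,hash)→1480, (D,nl)→4040, (A,nl)→4100; best=680 via (A,hash)
  {ABC}: card=800; try (A,hash)→1280, (B,hash)→1580, (A,merge)→1780, (A,nl)→4700, (B,merge)→4930, (B,nl)→20580; best=1280 via (A,hash)
  {ACD}: card=800; try (C,hash)→1360, (C,merge)→1670, (D,hash)→2380, (C,nl)→4680, (D,merge)→5380, (D,nl)→40580; best=1360 via (C,hash)
  {ABCD}: card=1600; try (B,hash)→2760, (D,hash)→3480, (B,merge)→10510, (D,merge)→10880, (B,nl)→41360, (D,nl)→81280; best=2760 via (B,hash)

cost=2760; order=D,A,C,B; methods=hash,hash,hash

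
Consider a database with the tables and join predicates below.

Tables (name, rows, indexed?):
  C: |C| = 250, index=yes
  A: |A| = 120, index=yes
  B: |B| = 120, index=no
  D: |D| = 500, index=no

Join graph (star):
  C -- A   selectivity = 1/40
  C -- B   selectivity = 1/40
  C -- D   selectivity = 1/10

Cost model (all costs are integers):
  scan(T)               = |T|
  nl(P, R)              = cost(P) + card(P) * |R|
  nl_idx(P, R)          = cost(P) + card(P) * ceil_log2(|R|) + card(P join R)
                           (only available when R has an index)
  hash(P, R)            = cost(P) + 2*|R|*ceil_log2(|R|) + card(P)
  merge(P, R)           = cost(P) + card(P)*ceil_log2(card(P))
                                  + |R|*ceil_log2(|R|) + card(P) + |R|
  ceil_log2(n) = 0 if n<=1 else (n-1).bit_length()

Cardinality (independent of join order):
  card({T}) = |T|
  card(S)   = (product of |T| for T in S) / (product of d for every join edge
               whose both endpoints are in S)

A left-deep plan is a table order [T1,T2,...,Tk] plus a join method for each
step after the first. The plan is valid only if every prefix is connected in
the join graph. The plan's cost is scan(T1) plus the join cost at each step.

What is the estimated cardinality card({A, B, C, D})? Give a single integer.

Tables in S: A(120), B(120), C(250), D(500)
Edges inside S: C-A(d=40), C-B(d=40), C-D(d=10)
numerator = 120 * 120 * 250 * 500 = 1800000000
denominator = 40 * 40 * 10 = 16000
card(S) = 1800000000 / 16000 = 112500

112500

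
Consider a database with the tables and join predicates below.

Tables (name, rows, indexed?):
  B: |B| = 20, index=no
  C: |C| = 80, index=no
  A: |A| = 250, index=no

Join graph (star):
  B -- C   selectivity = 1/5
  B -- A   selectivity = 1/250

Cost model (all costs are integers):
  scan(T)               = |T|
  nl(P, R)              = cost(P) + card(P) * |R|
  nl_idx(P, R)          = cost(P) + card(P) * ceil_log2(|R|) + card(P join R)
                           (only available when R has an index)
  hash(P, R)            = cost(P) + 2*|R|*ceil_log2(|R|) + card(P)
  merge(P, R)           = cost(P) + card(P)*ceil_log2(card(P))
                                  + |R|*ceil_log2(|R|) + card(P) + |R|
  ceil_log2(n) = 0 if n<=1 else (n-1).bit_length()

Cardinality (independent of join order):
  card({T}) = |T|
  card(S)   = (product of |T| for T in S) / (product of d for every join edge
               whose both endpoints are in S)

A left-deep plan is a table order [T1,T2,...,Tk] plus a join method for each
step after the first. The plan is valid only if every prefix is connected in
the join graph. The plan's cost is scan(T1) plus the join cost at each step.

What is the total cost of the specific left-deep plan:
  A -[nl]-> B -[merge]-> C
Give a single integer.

step 1: scan A: cost=250, card=250
step 2: join B via nl
    card(P join B) = 250*20/(250) = 20
    cost = 250 + 250*20 = 5250
step 3: join C via merge
    card(P join C) = 20*80/(5) = 320
    cost = 5250 + 20*5 + 80*7 + 20 + 80 = 6010

6010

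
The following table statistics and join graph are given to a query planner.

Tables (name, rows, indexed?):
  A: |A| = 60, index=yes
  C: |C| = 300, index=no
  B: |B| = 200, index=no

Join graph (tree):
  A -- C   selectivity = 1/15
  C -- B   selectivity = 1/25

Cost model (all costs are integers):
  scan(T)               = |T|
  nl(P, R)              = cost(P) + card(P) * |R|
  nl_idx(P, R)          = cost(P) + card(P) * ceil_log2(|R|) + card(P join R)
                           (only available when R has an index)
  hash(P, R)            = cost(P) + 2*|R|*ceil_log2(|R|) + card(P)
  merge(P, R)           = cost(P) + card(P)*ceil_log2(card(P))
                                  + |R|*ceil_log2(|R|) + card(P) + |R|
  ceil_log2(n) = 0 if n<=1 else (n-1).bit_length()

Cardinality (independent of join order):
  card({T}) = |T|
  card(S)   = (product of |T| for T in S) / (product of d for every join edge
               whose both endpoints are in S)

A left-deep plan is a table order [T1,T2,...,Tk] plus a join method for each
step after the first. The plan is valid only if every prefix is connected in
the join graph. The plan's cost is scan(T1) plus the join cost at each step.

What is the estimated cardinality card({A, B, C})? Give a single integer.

Tables in S: A(60), B(200), C(300)
Edges inside S: A-C(d=15), C-B(d=25)
numerator = 60 * 200 * 300 = 3600000
denominator = 15 * 25 = 375
card(S) = 3600000 / 375 = 9600

9600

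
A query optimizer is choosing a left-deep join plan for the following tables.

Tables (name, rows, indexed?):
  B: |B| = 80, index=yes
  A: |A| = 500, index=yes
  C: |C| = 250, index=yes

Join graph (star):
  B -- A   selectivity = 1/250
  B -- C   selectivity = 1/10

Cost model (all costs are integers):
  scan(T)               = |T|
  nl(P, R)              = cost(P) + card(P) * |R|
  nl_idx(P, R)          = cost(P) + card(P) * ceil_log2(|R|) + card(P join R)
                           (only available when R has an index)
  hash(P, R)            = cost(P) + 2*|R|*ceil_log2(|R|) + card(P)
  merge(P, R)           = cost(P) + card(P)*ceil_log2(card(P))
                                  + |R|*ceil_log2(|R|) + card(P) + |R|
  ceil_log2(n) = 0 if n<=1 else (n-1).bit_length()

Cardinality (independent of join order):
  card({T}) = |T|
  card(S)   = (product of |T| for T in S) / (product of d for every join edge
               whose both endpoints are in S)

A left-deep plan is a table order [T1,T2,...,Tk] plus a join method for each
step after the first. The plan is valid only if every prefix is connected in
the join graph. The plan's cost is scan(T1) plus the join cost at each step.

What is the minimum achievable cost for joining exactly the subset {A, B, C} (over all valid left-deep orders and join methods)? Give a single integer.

Selinger DP over subsets of {A,B,C}:
  {B}: scan cost=80, card=80
  {A}: scan cost=500, card=500
  {C}: scan cost=250, card=250
  {AB}: card=160; try (A,nl_idx)→960, (B,hash)→2120, (B,nl_idx)→4160, (A,merge)→5720, (B,merge)→6140, (A,hash)→9160 …(+2); best=960 via (A,nl_idx)
  {BC}: card=2000; try (B,hash)→1620, (C,nl_idx)→2720, (C,merge)→2970, (B,merge)→3140, (B,nl_idx)→4000, (C,hash)→4160 …(+2); best=1620 via (B,hash)
  {ABC}: card=4000; try (C,merge)→4650, (C,hash)→5120, (C,nl_idx)→6240, (A,hash)→12620, (A,nl_idx)→23620, (A,merge)→30620 …(+2); best=4650 via (C,merge)

4650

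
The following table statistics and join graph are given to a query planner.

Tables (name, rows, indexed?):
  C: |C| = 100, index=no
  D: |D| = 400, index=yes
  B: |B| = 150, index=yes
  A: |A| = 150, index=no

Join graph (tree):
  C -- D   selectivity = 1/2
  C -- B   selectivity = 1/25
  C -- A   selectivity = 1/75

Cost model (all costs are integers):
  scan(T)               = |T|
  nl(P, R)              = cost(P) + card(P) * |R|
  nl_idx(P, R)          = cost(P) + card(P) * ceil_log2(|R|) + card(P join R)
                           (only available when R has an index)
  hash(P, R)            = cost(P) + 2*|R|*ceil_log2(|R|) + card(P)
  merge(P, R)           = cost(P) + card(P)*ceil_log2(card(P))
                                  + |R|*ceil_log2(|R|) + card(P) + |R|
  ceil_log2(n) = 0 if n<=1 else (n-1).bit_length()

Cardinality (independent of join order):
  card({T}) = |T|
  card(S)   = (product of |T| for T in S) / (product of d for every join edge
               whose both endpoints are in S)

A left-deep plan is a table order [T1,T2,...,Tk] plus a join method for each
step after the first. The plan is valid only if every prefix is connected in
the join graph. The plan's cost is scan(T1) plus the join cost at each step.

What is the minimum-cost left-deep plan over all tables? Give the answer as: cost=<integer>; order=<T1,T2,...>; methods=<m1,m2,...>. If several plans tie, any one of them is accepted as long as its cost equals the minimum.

Selinger DP (subsets sized 1..n):
  {C}: scan cost=100, card=100
  {D}: scan cost=400, card=400
  {B}: scan cost=150, card=150
  {A}: scan cost=150, card=150
  {CD}: card=20000; try (C,hash)→2200, (D,merge)→4900, (C,merge)→5200, (D,hash)→7400, (D,nl_idx)→21000, (D,nl)→40100 …(+1); best=2200 via (C,hash)
  {BC}: card=600; try (B,nl_idx)→1500, (C,hash)→1700, (B,merge)→2250, (C,merge)→2300, (B,hash)→2600, (B,nl)→15100 …(+1); best=1500 via (B,nl_idx)
  {AC}: card=200; try (C,hash)→1700, (A,merge)→2250, (C,merge)→2300, (A,hash)→2600, (A,nl)→15100, (C,nl)→15150; best=1700 via (C,hash)
  {BCD}: card=120000; try (D,hash)→9300, (D,merge)→12100, (B,hash)→24600, (D,nl_idx)→126900, (D,nl)→241500, (B,nl_idx)→282200 …(+2); best=9300 via (D,hash)
  {ACD}: card=40000; try (D,merge)→7500, (D,hash)→9100, (A,hash)→24600, (D,nl_idx)→43500, (D,nl)→81700, (A,merge)→323550 …(+1); best=7500 via (D,merge)
  {ABC}: card=1200; try (B,hash)→4300, (B,nl_idx)→4500, (A,hash)→4500, (B,merge)→4850, (A,merge)→9450, (B,nl)→31700 …(+1); best=4300 via (B,hash)
  {ABCD}: card=240000; try (D,hash)→12700, (D,merge)→22700, (B,hash)→49900, (A,hash)→131700, (D,nl_idx)→255100, (D,nl)→484300 …(+5); best=12700 via (D,hash)

cost=12700; order=A,C,B,D; methods=hash,hash,hash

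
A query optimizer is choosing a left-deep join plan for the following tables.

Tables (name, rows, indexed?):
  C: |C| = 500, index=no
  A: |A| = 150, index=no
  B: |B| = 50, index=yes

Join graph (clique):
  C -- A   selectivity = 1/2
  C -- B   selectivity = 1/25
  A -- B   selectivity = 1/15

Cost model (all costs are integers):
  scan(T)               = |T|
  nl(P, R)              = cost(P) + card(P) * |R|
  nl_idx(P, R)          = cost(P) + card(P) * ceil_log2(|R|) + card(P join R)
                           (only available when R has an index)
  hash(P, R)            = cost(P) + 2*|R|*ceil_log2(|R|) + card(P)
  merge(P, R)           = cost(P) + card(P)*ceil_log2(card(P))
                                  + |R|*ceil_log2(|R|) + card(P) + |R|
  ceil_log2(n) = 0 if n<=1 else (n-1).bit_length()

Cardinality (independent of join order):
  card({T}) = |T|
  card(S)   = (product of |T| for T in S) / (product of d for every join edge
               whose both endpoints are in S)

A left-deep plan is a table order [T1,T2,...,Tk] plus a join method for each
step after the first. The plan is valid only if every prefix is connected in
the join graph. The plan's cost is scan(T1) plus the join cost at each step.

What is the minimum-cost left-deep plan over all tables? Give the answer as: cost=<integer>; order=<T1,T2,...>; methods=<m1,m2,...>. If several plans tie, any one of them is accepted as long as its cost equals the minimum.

cost=5000; order=C,B,A; methods=hash,hash

Selinger DP (subsets sized 1..n):
  {C}: scan cost=500, card=500
  {A}: scan cost=150, card=150
  {B}: scan cost=50, card=50
  {AC}: card=37500; try (A,hash)→3400, (C,merge)→6500, (A,merge)→6850, (C,hash)→9300, (C,nl)→75150, (A,nl)→75500; best=3400 via (A,hash)
  {BC}: card=1000; try (B,hash)→1600, (B,nl_idx)→4500, (C,merge)→5400, (B,merge)→5850, (C,hash)→9100, (C,nl)→25050 …(+1); best=1600 via (B,hash)
  {AB}: card=500; try (B,hash)→900, (B,nl_idx)→1550, (A,merge)→1750, (B,merge)→1850, (A,hash)→2500, (A,nl)→7550 …(+1); best=900 via (B,hash)
  {ABC}: card=5000; try (A,hash)→5000, (C,hash)→10400, (C,merge)→10900, (A,merge)→13950, (B,hash)→41500, (A,nl)→151600 …(+4); best=5000 via (A,hash)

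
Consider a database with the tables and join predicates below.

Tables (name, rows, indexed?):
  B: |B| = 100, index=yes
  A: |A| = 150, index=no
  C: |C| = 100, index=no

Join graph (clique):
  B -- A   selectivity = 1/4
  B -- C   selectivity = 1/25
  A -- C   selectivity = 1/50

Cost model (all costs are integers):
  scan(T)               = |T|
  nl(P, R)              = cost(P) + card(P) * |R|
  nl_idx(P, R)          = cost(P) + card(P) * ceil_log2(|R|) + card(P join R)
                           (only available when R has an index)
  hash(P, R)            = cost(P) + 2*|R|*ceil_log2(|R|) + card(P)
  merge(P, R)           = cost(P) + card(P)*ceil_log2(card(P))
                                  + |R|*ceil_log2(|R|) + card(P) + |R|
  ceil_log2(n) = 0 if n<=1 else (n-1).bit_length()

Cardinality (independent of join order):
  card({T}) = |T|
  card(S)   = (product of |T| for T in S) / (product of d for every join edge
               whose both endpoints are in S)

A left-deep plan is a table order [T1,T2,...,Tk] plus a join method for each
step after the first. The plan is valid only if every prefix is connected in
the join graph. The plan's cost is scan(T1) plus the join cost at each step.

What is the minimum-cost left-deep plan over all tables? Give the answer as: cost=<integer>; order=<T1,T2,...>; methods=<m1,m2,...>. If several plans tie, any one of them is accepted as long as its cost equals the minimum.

Selinger DP (subsets sized 1..n):
  {B}: scan cost=100, card=100
  {A}: scan cost=150, card=150
  {C}: scan cost=100, card=100
  {AB}: card=3750; try (B,hash)→1700, (A,merge)→2250, (B,merge)→2300, (A,hash)→2600, (B,nl_idx)→4950, (A,nl)→15100 …(+1); best=1700 via (B,hash)
  {BC}: card=400; try (B,nl_idx)→1200, (C,hash)→1600, (B,hash)→1600, (C,merge)→1700, (B,merge)→1700, (C,nl)→10100 …(+1); best=1200 via (B,nl_idx)
  {AC}: card=300; try (C,hash)→1700, (A,merge)→2250, (C,merge)→2300, (A,hash)→2600, (A,nl)→15100, (C,nl)→15150; best=1700 via (C,hash)
  {ABC}: card=300; try (B,hash)→3400, (A,hash)→4000, (B,nl_idx)→4100, (B,merge)→5500, (A,merge)→6550, (C,hash)→6850 …(+4); best=3400 via (B,hash)

cost=3400; order=A,C,B; methods=hash,hash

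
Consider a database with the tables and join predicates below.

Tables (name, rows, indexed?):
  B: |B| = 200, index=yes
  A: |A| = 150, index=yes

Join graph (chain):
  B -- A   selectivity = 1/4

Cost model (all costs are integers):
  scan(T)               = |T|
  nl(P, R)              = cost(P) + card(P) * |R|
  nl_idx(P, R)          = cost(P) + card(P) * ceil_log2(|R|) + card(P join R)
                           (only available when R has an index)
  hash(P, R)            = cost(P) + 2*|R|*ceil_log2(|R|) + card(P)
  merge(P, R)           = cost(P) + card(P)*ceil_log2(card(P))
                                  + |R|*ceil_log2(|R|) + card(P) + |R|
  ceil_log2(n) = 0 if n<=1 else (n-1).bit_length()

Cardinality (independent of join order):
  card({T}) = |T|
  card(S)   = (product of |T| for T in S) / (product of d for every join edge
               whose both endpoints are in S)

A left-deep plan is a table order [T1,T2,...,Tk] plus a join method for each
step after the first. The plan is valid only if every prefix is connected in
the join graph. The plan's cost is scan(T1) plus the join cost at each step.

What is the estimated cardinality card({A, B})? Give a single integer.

7500

Tables in S: A(150), B(200)
Edges inside S: B-A(d=4)
numerator = 150 * 200 = 30000
denominator = 4 = 4
card(S) = 30000 / 4 = 7500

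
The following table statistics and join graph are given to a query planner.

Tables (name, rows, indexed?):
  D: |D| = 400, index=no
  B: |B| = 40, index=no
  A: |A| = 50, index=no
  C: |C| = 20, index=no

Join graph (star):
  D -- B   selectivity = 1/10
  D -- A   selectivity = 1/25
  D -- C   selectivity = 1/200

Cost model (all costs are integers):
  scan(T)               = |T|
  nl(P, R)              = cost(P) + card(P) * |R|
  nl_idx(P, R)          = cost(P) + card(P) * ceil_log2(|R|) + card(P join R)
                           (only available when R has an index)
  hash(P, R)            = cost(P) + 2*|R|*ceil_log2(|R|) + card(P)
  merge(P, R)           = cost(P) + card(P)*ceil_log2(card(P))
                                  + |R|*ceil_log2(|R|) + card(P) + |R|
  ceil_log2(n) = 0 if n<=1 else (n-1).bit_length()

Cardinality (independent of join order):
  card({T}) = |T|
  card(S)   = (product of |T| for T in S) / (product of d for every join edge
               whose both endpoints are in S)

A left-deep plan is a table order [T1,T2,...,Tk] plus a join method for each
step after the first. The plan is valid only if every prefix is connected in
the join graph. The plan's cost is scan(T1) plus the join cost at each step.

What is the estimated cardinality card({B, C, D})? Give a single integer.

160

Tables in S: B(40), C(20), D(400)
Edges inside S: D-B(d=10), D-C(d=200)
numerator = 40 * 20 * 400 = 320000
denominator = 10 * 200 = 2000
card(S) = 320000 / 2000 = 160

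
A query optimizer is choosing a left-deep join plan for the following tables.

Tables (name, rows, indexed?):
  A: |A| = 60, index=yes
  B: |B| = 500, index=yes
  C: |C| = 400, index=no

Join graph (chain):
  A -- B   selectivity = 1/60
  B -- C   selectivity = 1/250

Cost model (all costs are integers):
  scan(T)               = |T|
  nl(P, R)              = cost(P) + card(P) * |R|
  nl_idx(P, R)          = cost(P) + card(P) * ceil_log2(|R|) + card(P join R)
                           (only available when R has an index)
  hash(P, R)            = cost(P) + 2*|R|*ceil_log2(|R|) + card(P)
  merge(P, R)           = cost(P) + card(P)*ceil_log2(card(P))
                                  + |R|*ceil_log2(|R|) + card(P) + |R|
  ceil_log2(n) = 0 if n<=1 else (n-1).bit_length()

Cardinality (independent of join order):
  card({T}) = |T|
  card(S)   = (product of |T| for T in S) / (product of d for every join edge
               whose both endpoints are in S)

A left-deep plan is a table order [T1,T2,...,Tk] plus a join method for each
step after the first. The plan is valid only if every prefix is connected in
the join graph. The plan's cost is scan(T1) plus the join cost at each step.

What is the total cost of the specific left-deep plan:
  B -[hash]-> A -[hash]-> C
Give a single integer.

step 1: scan B: cost=500, card=500
step 2: join A via hash
    card(P join A) = 500*60/(60) = 500
    cost = 500 + 2*60*6 + 500 = 1720
step 3: join C via hash
    card(P join C) = 500*400/(250) = 800
    cost = 1720 + 2*400*9 + 500 = 9420

9420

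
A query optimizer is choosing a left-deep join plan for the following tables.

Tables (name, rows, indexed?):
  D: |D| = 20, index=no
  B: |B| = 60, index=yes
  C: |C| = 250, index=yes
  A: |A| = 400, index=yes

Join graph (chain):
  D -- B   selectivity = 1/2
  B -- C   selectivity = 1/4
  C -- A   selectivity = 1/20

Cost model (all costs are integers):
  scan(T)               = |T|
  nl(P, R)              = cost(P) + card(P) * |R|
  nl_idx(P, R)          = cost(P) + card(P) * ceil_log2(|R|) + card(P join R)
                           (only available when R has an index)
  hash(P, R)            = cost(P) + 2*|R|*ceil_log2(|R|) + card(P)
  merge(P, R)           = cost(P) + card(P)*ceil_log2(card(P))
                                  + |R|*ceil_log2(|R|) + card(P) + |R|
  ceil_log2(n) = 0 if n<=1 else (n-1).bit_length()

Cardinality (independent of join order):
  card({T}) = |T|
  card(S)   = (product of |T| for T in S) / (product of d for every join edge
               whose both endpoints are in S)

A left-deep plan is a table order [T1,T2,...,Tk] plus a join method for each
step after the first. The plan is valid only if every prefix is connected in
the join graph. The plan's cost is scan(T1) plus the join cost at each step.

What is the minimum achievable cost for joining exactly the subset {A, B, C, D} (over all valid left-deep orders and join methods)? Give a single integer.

49620

Selinger DP over subsets of {A,B,C,D}:
  {D}: scan cost=20, card=20
  {B}: scan cost=60, card=60
  {C}: scan cost=250, card=250
  {A}: scan cost=400, card=400
  {BD}: card=600; try (D,hash)→320, (B,merge)→560, (D,merge)→600, (B,nl_idx)→740, (B,hash)→760, (B,nl)→1220 …(+1); best=320 via (D,hash)
  {BC}: card=3750; try (B,hash)→1220, (C,merge)→2730, (B,merge)→2920, (C,hash)→4120, (C,nl_idx)→4290, (B,nl_idx)→5500 …(+2); best=1220 via (B,hash)
  {AC}: card=5000; try (C,hash)→4800, (A,merge)→6500, (C,merge)→6650, (A,nl_idx)→7500, (A,hash)→7700, (C,nl_idx)→8600 …(+2); best=4800 via (C,hash)
  {BCD}: card=37500; try (C,hash)→4920, (D,hash)→5170, (C,merge)→9170, (C,nl_idx)→42620, (D,merge)→50090, (D,nl)→76220 …(+1); best=4920 via (C,hash)
  {ABC}: card=75000; try (B,hash)→10520, (A,hash)→12170, (A,merge)→53970, (B,merge)→75220, (B,nl_idx)→109800, (A,nl_idx)→109970 …(+2); best=10520 via (B,hash)
  {ABCD}: card=750000; try (A,hash)→49620, (D,hash)→85720, (A,merge)→646420, (A,nl_idx)→1092420, (D,merge)→1360640, (D,nl)→1510520 …(+1); best=49620 via (A,hash)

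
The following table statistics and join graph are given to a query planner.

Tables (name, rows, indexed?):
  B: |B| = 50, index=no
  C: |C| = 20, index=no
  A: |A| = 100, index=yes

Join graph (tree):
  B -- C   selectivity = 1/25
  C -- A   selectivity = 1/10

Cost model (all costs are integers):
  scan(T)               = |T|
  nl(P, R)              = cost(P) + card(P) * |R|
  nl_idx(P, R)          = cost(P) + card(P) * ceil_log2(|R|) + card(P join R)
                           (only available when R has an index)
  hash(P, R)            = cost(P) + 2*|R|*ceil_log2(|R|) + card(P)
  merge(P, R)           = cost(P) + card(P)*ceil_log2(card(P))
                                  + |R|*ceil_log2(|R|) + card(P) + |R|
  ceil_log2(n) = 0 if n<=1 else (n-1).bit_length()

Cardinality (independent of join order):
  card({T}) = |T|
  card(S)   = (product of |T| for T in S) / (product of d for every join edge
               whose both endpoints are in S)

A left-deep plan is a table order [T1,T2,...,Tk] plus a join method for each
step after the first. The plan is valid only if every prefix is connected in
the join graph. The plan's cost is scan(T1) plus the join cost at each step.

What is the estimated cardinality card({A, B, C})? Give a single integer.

400

Tables in S: A(100), B(50), C(20)
Edges inside S: B-C(d=25), C-A(d=10)
numerator = 100 * 50 * 20 = 100000
denominator = 25 * 10 = 250
card(S) = 100000 / 250 = 400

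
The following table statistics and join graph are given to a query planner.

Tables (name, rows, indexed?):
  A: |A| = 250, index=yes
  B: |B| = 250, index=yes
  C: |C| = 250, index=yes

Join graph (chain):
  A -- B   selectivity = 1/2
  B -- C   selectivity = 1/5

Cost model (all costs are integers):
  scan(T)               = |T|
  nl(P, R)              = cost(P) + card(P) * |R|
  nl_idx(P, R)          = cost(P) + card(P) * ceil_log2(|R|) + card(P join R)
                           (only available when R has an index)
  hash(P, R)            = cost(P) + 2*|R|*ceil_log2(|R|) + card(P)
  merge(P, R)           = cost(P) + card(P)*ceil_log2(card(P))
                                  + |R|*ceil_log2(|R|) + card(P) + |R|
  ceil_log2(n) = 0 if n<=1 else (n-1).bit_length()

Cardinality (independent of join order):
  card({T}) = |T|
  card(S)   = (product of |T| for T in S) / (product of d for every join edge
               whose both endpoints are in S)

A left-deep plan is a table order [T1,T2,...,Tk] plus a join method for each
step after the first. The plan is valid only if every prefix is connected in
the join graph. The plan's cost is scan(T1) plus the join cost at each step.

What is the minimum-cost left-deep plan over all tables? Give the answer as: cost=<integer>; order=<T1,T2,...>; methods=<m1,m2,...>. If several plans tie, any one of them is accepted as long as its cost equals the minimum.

Selinger DP (subsets sized 1..n):
  {A}: scan cost=250, card=250
  {B}: scan cost=250, card=250
  {C}: scan cost=250, card=250
  {AB}: card=31250; try (B,hash)→4500, (A,hash)→4500, (B,merge)→4750, (A,merge)→4750, (B,nl_idx)→33500, (A,nl_idx)→33500 …(+2); best=4500 via (B,hash)
  {BC}: card=12500; try (C,hash)→4500, (B,hash)→4500, (C,merge)→4750, (B,merge)→4750, (C,nl_idx)→14750, (B,nl_idx)→14750 …(+2); best=4500 via (C,hash)
  {ABC}: card=1562500; try (A,hash)→21000, (C,hash)→39750, (A,merge)→194250, (C,merge)→506750, (A,nl_idx)→1667000, (C,nl_idx)→1817000 …(+2); best=21000 via (A,hash)

cost=21000; order=B,C,A; methods=hash,hash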